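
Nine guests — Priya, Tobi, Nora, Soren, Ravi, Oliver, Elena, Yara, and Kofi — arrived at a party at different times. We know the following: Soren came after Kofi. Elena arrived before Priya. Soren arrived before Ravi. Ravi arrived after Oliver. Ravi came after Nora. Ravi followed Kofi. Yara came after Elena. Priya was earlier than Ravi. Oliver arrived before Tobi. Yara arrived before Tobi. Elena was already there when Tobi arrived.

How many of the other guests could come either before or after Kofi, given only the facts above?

6

Forced after Kofi: Ravi and Soren.
That leaves Elena, Nora, Oliver, Priya, Tobi, and Yara with no forced order relative to Kofi — 6.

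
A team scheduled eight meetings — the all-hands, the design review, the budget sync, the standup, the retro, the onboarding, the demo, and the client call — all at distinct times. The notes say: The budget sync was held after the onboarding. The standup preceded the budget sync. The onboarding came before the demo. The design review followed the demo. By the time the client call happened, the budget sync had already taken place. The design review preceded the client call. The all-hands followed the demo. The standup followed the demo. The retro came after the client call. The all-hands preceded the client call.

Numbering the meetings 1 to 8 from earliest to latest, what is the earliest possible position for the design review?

3

The demo and the onboarding must both come before the design review — 2 forced predecessors.
Nothing else is forced ahead of the design review, so its earliest slot is position 2 + 1 = 3.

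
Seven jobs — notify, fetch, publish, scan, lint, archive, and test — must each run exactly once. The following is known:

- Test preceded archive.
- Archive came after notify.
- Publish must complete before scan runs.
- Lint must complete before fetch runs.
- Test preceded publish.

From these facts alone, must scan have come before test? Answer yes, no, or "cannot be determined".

Tracing the constraints gives test → publish → scan, so test must come before scan.
That means scan cannot be before test.

no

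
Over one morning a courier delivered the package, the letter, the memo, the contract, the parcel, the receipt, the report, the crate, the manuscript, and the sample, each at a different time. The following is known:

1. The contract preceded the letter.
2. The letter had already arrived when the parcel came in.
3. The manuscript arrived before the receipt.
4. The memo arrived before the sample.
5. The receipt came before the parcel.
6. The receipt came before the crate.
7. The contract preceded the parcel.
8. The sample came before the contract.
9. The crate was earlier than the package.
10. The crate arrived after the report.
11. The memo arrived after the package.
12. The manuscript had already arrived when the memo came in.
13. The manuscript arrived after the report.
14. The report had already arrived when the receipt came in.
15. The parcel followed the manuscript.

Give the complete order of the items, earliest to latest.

The constraints fix every adjacent pair, so only one ordering works:
the report → the manuscript → the receipt → the crate → the package → the memo → the sample → the contract → the letter → the parcel.

the report, the manuscript, the receipt, the crate, the package, the memo, the sample, the contract, the letter, the parcel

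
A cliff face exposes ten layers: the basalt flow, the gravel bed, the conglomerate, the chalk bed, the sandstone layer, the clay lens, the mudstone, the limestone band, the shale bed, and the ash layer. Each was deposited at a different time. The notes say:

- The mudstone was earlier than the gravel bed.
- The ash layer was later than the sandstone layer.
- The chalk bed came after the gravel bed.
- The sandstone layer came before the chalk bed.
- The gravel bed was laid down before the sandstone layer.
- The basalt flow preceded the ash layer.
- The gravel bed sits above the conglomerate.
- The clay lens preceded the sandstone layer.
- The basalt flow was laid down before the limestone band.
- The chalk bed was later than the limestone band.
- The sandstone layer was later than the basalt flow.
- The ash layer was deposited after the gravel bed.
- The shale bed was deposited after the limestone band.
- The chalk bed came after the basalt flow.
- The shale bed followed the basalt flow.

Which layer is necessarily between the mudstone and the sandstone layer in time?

the gravel bed

Tracing the constraints gives the mudstone → the gravel bed → the sandstone layer, so the gravel bed sits after the mudstone and before the sandstone layer.
No other layer is forced both after the mudstone and before the sandstone layer.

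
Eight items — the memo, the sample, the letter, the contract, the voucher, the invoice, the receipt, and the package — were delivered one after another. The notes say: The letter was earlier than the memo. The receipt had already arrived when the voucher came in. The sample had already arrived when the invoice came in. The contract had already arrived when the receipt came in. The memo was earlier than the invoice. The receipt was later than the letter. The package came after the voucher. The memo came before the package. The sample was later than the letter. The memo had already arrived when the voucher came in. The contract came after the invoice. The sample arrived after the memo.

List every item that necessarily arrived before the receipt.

Directly stated before the receipt: the contract and the letter.
The invoice reaches the receipt via the invoice → the contract → the receipt.
The memo reaches the receipt via the memo → the invoice → the contract → the receipt.
The sample reaches the receipt via the sample → the invoice → the contract → the receipt.
No chain forces the voucher (or any of the others) ahead of the receipt.

the contract, the invoice, the letter, the memo, the sample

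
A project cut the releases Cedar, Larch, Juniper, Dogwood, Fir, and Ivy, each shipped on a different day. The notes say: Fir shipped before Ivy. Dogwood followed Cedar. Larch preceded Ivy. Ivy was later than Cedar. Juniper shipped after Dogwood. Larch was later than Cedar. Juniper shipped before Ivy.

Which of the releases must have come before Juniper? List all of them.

Directly stated before Juniper: Dogwood.
Cedar reaches Juniper via Cedar → Dogwood → Juniper.
No chain forces Larch (or any of the others) ahead of Juniper.

Cedar, Dogwood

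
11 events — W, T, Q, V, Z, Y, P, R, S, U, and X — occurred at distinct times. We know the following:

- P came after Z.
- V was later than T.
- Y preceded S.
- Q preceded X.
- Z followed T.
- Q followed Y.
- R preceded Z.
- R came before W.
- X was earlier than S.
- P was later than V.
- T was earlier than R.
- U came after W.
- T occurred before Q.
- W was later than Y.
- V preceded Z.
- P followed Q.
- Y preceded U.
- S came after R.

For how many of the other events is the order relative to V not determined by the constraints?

Forced before V: T; forced after V: P and Z.
That leaves Q, R, S, U, W, X, and Y with no forced order relative to V — 7.

7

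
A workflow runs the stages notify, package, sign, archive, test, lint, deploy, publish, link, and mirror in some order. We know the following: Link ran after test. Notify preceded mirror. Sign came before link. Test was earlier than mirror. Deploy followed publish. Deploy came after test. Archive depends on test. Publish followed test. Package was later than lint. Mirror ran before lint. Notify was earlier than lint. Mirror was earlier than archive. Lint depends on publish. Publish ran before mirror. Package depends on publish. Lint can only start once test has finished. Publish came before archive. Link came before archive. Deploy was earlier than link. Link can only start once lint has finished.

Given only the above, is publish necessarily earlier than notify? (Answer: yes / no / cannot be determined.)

No chain of stated constraints runs from publish to notify, and none runs from notify to publish either.
So the relative order of publish and notify is not fixed by the given facts.

cannot be determined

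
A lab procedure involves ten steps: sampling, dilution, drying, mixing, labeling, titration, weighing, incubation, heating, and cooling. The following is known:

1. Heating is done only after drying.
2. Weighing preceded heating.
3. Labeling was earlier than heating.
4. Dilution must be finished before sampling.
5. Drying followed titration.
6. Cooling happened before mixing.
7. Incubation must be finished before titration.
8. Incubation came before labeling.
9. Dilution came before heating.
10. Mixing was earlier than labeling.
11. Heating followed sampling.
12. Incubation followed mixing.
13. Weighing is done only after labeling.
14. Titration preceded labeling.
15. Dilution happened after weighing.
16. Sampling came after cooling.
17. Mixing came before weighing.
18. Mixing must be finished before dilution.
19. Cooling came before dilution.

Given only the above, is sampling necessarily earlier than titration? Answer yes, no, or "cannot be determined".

no

Tracing the constraints gives titration → labeling → weighing → dilution → sampling, so titration must come before sampling.
That means sampling cannot be before titration.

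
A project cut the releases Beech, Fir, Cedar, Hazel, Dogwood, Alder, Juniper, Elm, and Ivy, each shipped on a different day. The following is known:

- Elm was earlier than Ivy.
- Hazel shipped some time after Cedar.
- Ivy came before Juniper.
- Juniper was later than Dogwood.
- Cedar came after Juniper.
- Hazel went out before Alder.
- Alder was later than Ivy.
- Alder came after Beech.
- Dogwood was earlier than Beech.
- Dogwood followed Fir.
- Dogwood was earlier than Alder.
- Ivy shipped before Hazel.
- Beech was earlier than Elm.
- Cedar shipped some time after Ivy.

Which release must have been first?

Fir has a chain of constraints placing it before every other release, so Fir must be first.

Fir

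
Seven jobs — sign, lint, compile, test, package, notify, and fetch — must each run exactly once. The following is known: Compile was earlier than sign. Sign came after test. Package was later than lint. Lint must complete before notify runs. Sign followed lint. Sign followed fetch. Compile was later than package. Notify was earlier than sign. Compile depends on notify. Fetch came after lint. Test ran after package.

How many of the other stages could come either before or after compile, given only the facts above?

Forced before compile: lint, notify, and package; forced after compile: sign.
That leaves fetch and test with no forced order relative to compile — 2.

2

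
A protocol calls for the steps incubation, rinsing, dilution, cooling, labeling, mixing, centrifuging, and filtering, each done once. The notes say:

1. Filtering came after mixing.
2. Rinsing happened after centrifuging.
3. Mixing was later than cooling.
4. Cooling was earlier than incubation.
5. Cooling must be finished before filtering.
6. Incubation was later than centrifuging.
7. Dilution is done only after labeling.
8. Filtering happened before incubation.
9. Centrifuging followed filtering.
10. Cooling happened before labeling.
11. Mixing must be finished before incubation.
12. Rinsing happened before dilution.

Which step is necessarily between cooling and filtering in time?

Tracing the constraints gives cooling → mixing → filtering, so mixing sits after cooling and before filtering.
No other step is forced both after cooling and before filtering.

mixing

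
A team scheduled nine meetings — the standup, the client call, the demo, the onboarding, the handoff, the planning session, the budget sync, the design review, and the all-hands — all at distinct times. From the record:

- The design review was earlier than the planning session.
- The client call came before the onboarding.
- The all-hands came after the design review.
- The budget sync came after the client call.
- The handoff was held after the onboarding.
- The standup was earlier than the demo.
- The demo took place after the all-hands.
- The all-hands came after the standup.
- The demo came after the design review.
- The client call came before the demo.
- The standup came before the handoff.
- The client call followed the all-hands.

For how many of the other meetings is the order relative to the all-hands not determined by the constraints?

Forced before the all-hands: the design review and the standup; forced after the all-hands: the budget sync, the client call, the demo, the handoff, and the onboarding.
That leaves the planning session with no forced order relative to the all-hands — 1.

1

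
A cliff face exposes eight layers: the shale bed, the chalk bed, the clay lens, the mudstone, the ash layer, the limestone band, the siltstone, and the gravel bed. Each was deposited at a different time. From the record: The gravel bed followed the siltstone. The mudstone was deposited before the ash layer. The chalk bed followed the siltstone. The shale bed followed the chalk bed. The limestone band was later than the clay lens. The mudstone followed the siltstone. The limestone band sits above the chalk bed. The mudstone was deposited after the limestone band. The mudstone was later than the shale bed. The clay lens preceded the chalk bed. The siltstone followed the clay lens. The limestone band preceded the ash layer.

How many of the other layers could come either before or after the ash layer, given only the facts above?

1

Forced before the ash layer: the chalk bed, the clay lens, the limestone band, the mudstone, the shale bed, and the siltstone.
That leaves the gravel bed with no forced order relative to the ash layer — 1.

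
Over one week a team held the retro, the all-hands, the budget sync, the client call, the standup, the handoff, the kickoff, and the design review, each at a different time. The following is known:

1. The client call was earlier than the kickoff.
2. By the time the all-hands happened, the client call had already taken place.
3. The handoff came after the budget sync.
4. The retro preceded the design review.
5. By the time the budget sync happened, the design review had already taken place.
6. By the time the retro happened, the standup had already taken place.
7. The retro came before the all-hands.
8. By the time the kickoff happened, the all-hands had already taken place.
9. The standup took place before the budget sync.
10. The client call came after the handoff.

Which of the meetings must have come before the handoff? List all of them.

Directly stated before the handoff: the budget sync.
The design review reaches the handoff via the design review → the budget sync → the handoff.
The retro reaches the handoff via the retro → the design review → the budget sync → the handoff.
The standup reaches the handoff via the standup → the budget sync → the handoff.
No chain forces the kickoff (or any of the others) ahead of the handoff.

the budget sync, the design review, the retro, the standup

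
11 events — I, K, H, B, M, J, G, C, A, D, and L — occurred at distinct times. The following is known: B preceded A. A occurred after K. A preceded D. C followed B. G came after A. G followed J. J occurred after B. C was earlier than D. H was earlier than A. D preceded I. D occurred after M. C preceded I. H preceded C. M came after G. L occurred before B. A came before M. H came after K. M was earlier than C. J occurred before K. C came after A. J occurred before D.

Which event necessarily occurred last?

I

Every other event has a chain of constraints placing it before I, so I is last.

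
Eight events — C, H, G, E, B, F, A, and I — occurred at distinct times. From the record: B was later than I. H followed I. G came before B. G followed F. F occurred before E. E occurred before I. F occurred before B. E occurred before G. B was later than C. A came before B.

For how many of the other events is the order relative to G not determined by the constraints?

Forced before G: E and F; forced after G: B.
That leaves A, C, H, and I with no forced order relative to G — 4.

4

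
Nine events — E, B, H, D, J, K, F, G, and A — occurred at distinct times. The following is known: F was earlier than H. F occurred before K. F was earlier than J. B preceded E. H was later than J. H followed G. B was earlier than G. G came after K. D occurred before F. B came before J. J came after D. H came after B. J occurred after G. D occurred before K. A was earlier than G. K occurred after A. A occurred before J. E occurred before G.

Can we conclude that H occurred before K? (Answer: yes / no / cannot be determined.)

Tracing the constraints gives K → G → H, so K must come before H.
That means H cannot be before K.

no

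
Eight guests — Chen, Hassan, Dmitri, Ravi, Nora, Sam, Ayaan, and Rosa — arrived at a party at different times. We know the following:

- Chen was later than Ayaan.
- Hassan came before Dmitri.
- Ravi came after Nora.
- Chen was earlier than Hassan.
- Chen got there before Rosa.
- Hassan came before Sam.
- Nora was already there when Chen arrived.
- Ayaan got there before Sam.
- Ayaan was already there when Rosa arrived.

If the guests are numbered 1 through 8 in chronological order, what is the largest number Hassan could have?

Hassan must come before Dmitri and Sam — 2 guests forced after them.
Everything else can be placed before Hassan in some valid order, so Hassan can sit as late as position 8 − 2 = 6.

6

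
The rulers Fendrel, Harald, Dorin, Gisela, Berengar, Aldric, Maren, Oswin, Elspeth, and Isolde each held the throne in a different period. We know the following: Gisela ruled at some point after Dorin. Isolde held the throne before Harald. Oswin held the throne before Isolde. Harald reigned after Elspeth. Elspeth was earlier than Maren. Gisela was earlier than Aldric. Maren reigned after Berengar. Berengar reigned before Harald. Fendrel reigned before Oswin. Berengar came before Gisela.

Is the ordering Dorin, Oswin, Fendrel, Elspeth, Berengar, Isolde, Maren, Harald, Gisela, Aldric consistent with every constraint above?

no

The constraints require Fendrel before Oswin, but in the proposed sequence Oswin appears ahead of Fendrel. That one violation is enough.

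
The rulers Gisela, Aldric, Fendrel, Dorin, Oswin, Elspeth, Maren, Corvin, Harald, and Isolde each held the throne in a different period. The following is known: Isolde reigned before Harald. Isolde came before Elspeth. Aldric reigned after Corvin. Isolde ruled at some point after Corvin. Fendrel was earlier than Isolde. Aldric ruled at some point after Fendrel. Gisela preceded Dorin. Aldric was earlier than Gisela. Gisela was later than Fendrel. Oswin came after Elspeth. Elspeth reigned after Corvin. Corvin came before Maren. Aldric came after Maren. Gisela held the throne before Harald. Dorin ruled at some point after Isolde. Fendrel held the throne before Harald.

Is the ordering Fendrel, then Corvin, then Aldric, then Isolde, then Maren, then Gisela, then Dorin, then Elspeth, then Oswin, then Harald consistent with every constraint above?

The constraints require Maren before Aldric, but in the proposed sequence Aldric appears ahead of Maren. That one violation is enough.

no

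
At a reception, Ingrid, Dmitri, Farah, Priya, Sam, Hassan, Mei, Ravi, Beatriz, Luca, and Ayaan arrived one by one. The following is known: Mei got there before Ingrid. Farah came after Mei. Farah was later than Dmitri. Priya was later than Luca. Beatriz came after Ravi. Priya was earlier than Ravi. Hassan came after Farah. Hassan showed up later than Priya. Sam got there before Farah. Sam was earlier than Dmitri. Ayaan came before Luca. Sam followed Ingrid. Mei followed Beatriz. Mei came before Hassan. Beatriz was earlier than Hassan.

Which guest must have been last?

Every other guest has a chain of constraints placing them before Hassan, so Hassan is last.

Hassan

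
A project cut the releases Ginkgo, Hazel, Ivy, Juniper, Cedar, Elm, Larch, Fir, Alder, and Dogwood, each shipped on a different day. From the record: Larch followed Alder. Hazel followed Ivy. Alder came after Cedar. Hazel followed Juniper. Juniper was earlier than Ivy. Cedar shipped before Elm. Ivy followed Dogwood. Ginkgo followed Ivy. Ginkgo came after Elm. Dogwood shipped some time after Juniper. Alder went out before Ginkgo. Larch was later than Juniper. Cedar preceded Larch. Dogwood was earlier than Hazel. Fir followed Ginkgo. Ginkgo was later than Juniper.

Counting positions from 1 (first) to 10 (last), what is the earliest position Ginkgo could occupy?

Alder, Cedar, Dogwood, Elm, Ivy, and Juniper must all come before Ginkgo — 6 forced predecessors.
Nothing else is forced ahead of Ginkgo, so its earliest slot is position 6 + 1 = 7.

7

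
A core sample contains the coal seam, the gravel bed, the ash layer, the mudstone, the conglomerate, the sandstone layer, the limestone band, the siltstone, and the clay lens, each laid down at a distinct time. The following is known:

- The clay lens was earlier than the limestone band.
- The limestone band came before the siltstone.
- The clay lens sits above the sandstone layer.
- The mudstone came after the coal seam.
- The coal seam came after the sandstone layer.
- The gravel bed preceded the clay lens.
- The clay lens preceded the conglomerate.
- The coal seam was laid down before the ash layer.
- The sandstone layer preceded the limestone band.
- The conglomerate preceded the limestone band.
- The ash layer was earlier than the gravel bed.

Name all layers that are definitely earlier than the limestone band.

Directly stated before the limestone band: the clay lens, the conglomerate, and the sandstone layer.
The ash layer reaches the limestone band via the ash layer → the gravel bed → the clay lens → the limestone band.
The coal seam reaches the limestone band via the coal seam → the ash layer → the gravel bed → the clay lens → the limestone band.
The gravel bed reaches the limestone band via the gravel bed → the clay lens → the limestone band.

the ash layer, the clay lens, the coal seam, the conglomerate, the gravel bed, the sandstone layer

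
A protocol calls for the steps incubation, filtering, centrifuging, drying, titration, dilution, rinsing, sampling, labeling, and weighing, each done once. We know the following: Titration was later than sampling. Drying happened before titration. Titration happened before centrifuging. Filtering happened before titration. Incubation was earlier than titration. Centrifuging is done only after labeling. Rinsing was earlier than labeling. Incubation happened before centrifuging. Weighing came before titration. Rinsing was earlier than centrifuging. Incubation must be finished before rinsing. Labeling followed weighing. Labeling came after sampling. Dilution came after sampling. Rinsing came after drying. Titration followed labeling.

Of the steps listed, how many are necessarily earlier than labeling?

Directly stated before labeling: rinsing, sampling, and weighing.
Drying reaches labeling via drying → rinsing → labeling.
Incubation reaches labeling via incubation → rinsing → labeling.
That's drying, incubation, rinsing, sampling, and weighing — 5 in all.

5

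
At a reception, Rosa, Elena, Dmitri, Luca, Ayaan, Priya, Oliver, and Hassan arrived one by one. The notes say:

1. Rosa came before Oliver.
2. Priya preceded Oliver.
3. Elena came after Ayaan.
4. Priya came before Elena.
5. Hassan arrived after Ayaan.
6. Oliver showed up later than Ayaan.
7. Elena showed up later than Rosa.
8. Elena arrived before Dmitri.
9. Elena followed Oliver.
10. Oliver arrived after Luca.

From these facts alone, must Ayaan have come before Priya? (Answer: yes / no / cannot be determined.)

cannot be determined

No chain of stated constraints runs from Ayaan to Priya, and none runs from Priya to Ayaan either.
So the relative order of Ayaan and Priya is not fixed by the given facts.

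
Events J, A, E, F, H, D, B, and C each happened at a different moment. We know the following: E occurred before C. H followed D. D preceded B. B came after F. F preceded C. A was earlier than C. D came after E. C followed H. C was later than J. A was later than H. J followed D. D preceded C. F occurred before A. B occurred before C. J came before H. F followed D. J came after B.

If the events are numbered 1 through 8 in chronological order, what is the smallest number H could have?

B, D, E, F, and J must all come before H — 5 forced predecessors.
Nothing else is forced ahead of H, so its earliest slot is position 5 + 1 = 6.

6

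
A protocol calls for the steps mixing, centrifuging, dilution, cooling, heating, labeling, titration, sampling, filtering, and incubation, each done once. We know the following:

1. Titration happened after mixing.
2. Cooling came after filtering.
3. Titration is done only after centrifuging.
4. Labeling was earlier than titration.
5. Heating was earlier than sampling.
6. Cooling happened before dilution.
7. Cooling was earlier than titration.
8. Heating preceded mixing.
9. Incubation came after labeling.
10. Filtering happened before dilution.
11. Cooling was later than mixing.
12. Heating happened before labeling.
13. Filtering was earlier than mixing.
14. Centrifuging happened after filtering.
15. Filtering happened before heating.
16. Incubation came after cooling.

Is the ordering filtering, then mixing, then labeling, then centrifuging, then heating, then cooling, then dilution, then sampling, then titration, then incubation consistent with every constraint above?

no

The constraints require heating before mixing, but in the proposed sequence mixing appears ahead of heating. That one violation is enough.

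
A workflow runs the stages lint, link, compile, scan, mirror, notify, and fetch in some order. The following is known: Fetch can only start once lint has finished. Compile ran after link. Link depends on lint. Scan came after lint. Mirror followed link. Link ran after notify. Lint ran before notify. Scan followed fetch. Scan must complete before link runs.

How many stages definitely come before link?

4

Directly stated before link: lint, notify, and scan.
Fetch reaches link via fetch → scan → link.
That's fetch, lint, notify, and scan — 4 in all.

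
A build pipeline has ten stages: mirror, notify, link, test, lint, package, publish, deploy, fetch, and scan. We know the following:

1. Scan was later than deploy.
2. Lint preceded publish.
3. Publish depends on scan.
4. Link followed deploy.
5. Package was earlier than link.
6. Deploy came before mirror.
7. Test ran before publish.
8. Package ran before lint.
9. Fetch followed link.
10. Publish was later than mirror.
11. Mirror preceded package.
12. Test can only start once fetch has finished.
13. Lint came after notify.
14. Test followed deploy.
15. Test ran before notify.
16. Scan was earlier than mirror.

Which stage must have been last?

Every other stage has a chain of constraints placing it before publish, so publish is last.

publish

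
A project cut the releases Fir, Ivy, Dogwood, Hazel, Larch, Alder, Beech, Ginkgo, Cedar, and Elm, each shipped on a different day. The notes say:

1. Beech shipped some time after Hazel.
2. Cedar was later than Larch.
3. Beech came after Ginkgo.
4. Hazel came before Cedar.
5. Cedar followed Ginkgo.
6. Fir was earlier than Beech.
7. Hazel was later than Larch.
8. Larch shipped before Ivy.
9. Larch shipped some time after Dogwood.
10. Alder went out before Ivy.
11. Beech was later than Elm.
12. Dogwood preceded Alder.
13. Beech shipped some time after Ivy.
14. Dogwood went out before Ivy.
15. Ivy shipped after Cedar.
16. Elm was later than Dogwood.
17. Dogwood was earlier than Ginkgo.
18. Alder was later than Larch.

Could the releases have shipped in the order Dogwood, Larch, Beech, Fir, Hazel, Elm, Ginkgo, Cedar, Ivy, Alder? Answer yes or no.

The constraints require Ginkgo before Beech, but in the proposed sequence Beech appears ahead of Ginkgo. That one violation is enough.

no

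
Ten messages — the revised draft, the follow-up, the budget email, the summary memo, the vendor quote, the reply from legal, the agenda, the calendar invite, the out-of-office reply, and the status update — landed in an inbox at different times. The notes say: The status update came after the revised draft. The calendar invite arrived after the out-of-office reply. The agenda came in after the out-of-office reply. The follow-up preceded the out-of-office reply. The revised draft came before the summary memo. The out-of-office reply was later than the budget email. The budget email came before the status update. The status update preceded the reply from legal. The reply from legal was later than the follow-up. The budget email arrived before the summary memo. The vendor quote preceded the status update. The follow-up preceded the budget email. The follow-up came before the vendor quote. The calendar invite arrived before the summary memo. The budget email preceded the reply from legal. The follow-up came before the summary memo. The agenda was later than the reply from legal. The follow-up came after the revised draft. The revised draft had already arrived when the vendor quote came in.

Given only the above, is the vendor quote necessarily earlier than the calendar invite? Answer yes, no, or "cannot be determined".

cannot be determined

No chain of stated constraints runs from the vendor quote to the calendar invite, and none runs from the calendar invite to the vendor quote either.
So the relative order of the vendor quote and the calendar invite is not fixed by the given facts.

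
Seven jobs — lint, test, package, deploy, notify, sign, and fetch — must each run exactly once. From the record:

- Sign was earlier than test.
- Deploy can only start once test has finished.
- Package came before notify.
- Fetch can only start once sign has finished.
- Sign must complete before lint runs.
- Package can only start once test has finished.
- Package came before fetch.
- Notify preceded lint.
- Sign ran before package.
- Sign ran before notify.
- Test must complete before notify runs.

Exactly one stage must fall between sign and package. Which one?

Tracing the constraints gives sign → test → package, so test sits after sign and before package.
No other stage is forced both after sign and before package.

test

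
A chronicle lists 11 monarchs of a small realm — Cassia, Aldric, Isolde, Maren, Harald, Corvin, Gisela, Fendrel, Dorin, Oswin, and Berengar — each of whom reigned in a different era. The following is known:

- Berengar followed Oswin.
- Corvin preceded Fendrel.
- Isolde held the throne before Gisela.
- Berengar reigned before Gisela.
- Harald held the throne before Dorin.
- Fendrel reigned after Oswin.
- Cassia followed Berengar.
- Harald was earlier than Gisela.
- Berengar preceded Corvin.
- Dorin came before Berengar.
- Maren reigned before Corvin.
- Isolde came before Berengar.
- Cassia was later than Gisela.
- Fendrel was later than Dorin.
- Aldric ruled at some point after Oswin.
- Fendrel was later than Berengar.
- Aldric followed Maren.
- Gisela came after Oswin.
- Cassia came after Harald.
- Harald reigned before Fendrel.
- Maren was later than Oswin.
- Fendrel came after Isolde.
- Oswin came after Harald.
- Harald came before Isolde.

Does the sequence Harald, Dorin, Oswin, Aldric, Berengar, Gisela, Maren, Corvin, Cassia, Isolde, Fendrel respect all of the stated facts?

no

The constraints require Isolde before Berengar, but in the proposed sequence Berengar appears ahead of Isolde. That one violation is enough.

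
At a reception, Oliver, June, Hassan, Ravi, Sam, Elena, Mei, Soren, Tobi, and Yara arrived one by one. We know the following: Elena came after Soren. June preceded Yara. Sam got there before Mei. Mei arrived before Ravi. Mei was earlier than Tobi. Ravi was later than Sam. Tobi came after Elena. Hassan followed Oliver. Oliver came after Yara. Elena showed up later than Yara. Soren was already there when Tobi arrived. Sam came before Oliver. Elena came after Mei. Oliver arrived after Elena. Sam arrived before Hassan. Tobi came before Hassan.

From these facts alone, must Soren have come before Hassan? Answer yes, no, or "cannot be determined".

Chain the constraints: Soren → Tobi → Hassan. Each link is directly stated, so Soren comes before Hassan.

yes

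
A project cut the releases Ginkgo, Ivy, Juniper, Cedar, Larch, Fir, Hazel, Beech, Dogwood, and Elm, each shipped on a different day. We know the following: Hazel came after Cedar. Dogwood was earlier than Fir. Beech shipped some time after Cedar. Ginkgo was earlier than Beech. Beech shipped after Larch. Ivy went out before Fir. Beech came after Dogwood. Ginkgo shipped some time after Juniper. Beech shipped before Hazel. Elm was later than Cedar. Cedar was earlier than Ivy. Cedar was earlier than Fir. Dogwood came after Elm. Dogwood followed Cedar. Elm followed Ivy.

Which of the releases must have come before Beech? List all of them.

Cedar, Dogwood, Elm, Ginkgo, Ivy, Juniper, Larch

Directly stated before Beech: Cedar, Dogwood, Ginkgo, and Larch.
Elm reaches Beech via Elm → Dogwood → Beech.
Ivy reaches Beech via Ivy → Elm → Dogwood → Beech.
Juniper reaches Beech via Juniper → Ginkgo → Beech.
No chain forces Hazel (or any of the others) ahead of Beech.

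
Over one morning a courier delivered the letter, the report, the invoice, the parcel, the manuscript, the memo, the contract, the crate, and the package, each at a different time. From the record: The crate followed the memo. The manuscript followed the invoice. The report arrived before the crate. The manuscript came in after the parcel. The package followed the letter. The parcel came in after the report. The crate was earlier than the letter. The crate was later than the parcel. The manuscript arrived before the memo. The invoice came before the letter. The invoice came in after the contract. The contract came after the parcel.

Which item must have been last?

the package

Every other item has a chain of constraints placing it before the package, so the package is last.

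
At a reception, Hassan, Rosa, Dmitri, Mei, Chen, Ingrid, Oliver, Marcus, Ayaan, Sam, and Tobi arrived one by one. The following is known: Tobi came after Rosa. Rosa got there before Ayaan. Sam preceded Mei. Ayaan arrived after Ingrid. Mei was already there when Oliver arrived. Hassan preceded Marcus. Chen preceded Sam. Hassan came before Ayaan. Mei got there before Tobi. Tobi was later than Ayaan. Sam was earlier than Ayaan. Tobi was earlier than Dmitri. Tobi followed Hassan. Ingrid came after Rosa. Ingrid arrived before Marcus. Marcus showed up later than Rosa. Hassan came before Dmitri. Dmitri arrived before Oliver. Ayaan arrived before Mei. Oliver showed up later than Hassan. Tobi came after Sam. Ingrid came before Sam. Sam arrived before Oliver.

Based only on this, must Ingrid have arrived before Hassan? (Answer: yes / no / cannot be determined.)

No chain of stated constraints runs from Ingrid to Hassan, and none runs from Hassan to Ingrid either.
So the relative order of Ingrid and Hassan is not fixed by the given facts.

cannot be determined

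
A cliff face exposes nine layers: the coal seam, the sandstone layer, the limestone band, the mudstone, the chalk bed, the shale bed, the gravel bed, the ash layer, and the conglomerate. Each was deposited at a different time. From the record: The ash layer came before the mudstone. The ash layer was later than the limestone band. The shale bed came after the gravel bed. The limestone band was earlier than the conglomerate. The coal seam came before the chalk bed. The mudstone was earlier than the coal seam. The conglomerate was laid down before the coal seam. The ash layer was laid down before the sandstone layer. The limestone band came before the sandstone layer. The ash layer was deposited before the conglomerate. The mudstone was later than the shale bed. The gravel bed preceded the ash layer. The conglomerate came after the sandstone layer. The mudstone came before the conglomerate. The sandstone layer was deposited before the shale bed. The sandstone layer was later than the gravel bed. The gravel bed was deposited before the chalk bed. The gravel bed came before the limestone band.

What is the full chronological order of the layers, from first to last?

the gravel bed, the limestone band, the ash layer, the sandstone layer, the shale bed, the mudstone, the conglomerate, the coal seam, the chalk bed

The constraints fix every adjacent pair, so only one ordering works:
the gravel bed → the limestone band → the ash layer → the sandstone layer → the shale bed → the mudstone → the conglomerate → the coal seam → the chalk bed.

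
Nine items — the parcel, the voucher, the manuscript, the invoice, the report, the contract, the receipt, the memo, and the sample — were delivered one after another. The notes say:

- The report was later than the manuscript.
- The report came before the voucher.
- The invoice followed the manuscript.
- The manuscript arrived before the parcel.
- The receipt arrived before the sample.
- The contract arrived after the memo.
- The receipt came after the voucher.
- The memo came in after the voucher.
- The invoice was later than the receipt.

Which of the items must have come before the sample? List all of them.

Directly stated before the sample: the receipt.
The manuscript reaches the sample via the manuscript → the report → the voucher → the receipt → the sample.
The report reaches the sample via the report → the voucher → the receipt → the sample.
The voucher reaches the sample via the voucher → the receipt → the sample.

the manuscript, the receipt, the report, the voucher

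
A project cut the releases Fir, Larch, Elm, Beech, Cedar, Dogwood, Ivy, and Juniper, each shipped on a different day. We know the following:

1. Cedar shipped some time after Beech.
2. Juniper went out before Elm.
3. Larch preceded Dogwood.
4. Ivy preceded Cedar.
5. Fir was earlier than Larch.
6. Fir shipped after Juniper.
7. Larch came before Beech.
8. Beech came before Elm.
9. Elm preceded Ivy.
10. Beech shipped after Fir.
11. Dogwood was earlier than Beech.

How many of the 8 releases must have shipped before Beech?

4

Directly stated before Beech: Dogwood, Fir, and Larch.
Juniper reaches Beech via Juniper → Fir → Beech.
No chain forces Elm (or any of the others) ahead of Beech.
That's Dogwood, Fir, Juniper, and Larch — 4 in all.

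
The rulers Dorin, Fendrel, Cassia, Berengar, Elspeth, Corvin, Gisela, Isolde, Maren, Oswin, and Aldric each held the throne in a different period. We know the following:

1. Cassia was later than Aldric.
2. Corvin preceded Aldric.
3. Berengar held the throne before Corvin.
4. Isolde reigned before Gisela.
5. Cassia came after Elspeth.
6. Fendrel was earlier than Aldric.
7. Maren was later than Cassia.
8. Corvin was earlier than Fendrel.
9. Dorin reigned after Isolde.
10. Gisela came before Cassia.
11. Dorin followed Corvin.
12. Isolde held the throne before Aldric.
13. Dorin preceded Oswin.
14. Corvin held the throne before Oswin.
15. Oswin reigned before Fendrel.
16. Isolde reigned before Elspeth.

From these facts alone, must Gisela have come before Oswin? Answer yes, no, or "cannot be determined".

No chain of stated constraints runs from Gisela to Oswin, and none runs from Oswin to Gisela either.
So the relative order of Gisela and Oswin is not fixed by the given facts.

cannot be determined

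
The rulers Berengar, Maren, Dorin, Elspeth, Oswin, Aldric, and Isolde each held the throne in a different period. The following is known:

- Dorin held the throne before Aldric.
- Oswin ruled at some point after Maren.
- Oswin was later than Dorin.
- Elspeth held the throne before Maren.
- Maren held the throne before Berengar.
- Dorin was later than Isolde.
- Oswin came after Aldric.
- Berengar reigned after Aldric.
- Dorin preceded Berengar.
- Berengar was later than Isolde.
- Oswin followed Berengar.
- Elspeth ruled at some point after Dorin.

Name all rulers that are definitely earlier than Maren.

Directly stated before Maren: Elspeth.
Dorin reaches Maren via Dorin → Elspeth → Maren.
Isolde reaches Maren via Isolde → Dorin → Elspeth → Maren.

Dorin, Elspeth, Isolde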